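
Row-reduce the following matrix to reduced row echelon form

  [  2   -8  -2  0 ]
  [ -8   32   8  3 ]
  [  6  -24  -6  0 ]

ρ1 ← 1/2·ρ1
  [  1   -4  -1  0 ]
  [ -8   32   8  3 ]
  [  6  -24  -6  0 ]
ρ2 ← ρ2 + 8·ρ1
  [ 1   -4  -1  0 ]
  [ 0    0   0  3 ]
  [ 6  -24  -6  0 ]
ρ3 ← ρ3 − 6·ρ1
  [ 1  -4  -1  0 ]
  [ 0   0   0  3 ]
  [ 0   0   0  0 ]
ρ2 ← 1/3·ρ2
  [ 1  -4  -1  0 ]
  [ 0   0   0  1 ]
  [ 0   0   0  0 ]

[[1, -4, -1, 0], [0, 0, 0, 1], [0, 0, 0, 0]]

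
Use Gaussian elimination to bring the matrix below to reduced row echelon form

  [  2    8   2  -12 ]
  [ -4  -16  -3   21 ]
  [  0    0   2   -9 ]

[[1, 4, 0, 0], [0, 0, 1, 0], [0, 0, 0, 1]]

Multiply R1 by 1/2.
  [  1    4   1  -6 ]
  [ -4  -16  -3  21 ]
  [  0    0   2  -9 ]
Add 4 times R1 to R2.
  [ 1  4  1  -6 ]
  [ 0  0  1  -3 ]
  [ 0  0  2  -9 ]
Subtract 2 times R2 from R3.
  [ 1  4  1  -6 ]
  [ 0  0  1  -3 ]
  [ 0  0  0  -3 ]
Multiply R3 by -1/3.
  [ 1  4  1  -6 ]
  [ 0  0  1  -3 ]
  [ 0  0  0   1 ]
Add 3 times R3 to R2.
  [ 1  4  1  -6 ]
  [ 0  0  1   0 ]
  [ 0  0  0   1 ]
Add 6 times R3 to R1.
  [ 1  4  1  0 ]
  [ 0  0  1  0 ]
  [ 0  0  0  1 ]
Subtract R2 from R1.
  [ 1  4  0  0 ]
  [ 0  0  1  0 ]
  [ 0  0  0  1 ]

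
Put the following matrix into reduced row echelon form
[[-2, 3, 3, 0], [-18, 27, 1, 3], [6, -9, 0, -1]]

[[1, -3/2, 0, 0], [0, 0, 1, 0], [0, 0, 0, 1]]

R1 -> -1/2·R1
  [   1  -3/2  -3/2   0 ]
  [ -18    27     1   3 ]
  [   6    -9     0  -1 ]
R2 -> R2 + 18·R1
  [ 1  -3/2  -3/2   0 ]
  [ 0     0   -26   3 ]
  [ 6    -9     0  -1 ]
R3 -> R3 − 6·R1
  [ 1  -3/2  -3/2   0 ]
  [ 0     0   -26   3 ]
  [ 0     0     9  -1 ]
R2 -> -1/26·R2
  [ 1  -3/2  -3/2      0 ]
  [ 0     0     1  -3/26 ]
  [ 0     0     9     -1 ]
R3 -> R3 − 9·R2
  [ 1  -3/2  -3/2      0 ]
  [ 0     0     1  -3/26 ]
  [ 0     0     0   1/26 ]
R3 -> 26·R3
  [ 1  -3/2  -3/2      0 ]
  [ 0     0     1  -3/26 ]
  [ 0     0     0      1 ]
R2 -> R2 + 3/26·R3
  [ 1  -3/2  -3/2  0 ]
  [ 0     0     1  0 ]
  [ 0     0     0  1 ]
R1 -> R1 + 3/2·R2
  [ 1  -3/2  0  0 ]
  [ 0     0  1  0 ]
  [ 0     0  0  1 ]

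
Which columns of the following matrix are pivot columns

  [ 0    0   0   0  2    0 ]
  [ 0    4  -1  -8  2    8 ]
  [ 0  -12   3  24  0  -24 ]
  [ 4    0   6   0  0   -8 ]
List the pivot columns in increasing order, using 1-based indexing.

Swap ρ1 and ρ4.
  [ 4    0   6   0  0   -8 ]
  [ 0    4  -1  -8  2    8 ]
  [ 0  -12   3  24  0  -24 ]
  [ 0    0   0   0  2    0 ]
Multiply ρ1 by 1/4.
  [ 1    0  3/2   0  0   -2 ]
  [ 0    4   -1  -8  2    8 ]
  [ 0  -12    3  24  0  -24 ]
  [ 0    0    0   0  2    0 ]
Multiply ρ2 by 1/4.
  [ 1    0   3/2   0    0   -2 ]
  [ 0    1  -1/4  -2  1/2    2 ]
  [ 0  -12     3  24    0  -24 ]
  [ 0    0     0   0    2    0 ]
Add 12 times ρ2 to ρ3.
  [ 1  0   3/2   0    0  -2 ]
  [ 0  1  -1/4  -2  1/2   2 ]
  [ 0  0     0   0    6   0 ]
  [ 0  0     0   0    2   0 ]
Multiply ρ3 by 1/6.
  [ 1  0   3/2   0    0  -2 ]
  [ 0  1  -1/4  -2  1/2   2 ]
  [ 0  0     0   0    1   0 ]
  [ 0  0     0   0    2   0 ]
Subtract 2 times ρ3 from ρ4.
  [ 1  0   3/2   0    0  -2 ]
  [ 0  1  -1/4  -2  1/2   2 ]
  [ 0  0     0   0    1   0 ]
  [ 0  0     0   0    0   0 ]
Subtract 1/2 times ρ3 from ρ2.
  [ 1  0   3/2   0  0  -2 ]
  [ 0  1  -1/4  -2  0   2 ]
  [ 0  0     0   0  1   0 ]
  [ 0  0     0   0  0   0 ]
Pivot columns are the columns containing a leading 1.

1, 2, 5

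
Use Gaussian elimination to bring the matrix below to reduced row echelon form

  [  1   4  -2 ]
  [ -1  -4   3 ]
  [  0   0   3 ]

[[1, 4, 0], [0, 0, 1], [0, 0, 0]]

Add r1 to r2.
  [ 1  4  -2 ]
  [ 0  0   1 ]
  [ 0  0   3 ]
Subtract 3 times r2 from r3.
  [ 1  4  -2 ]
  [ 0  0   1 ]
  [ 0  0   0 ]
Add 2 times r2 to r1.
  [ 1  4  0 ]
  [ 0  0  1 ]
  [ 0  0  0 ]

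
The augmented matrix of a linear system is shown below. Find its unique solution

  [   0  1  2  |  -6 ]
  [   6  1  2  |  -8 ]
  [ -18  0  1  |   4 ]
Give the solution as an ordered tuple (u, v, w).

(-1/3, -2, -2)

ρ1 <-> ρ2
  [   6  1  2  |  -8 ]
  [   0  1  2  |  -6 ]
  [ -18  0  1  |   4 ]
ρ1 → 1/6·ρ1
  [   1  1/6  1/3  |  -4/3 ]
  [   0    1    2  |    -6 ]
  [ -18    0    1  |     4 ]
ρ3 → ρ3 + 18·ρ1
  [ 1  1/6  1/3  |  -4/3 ]
  [ 0    1    2  |    -6 ]
  [ 0    3    7  |   -20 ]
ρ3 → ρ3 − 3·ρ2
  [ 1  1/6  1/3  |  -4/3 ]
  [ 0    1    2  |    -6 ]
  [ 0    0    1  |    -2 ]
ρ2 → ρ2 − 2·ρ3
  [ 1  1/6  1/3  |  -4/3 ]
  [ 0    1    0  |    -2 ]
  [ 0    0    1  |    -2 ]
ρ1 → ρ1 − 1/3·ρ3
  [ 1  1/6  0  |  -2/3 ]
  [ 0    1  0  |    -2 ]
  [ 0    0  1  |    -2 ]
ρ1 → ρ1 − 1/6·ρ2
  [ 1  0  0  |  -1/3 ]
  [ 0  1  0  |    -2 ]
  [ 0  0  1  |    -2 ]
Reading off the last column: u = -1/3, v = -2, w = -2.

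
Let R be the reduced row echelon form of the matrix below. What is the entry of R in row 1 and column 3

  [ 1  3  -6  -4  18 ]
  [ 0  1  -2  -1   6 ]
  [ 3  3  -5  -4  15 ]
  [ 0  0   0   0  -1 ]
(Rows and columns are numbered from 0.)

ρ3 -> ρ3 − 3·ρ1
  [ 1   3  -6  -4   18 ]
  [ 0   1  -2  -1    6 ]
  [ 0  -6  13   8  -39 ]
  [ 0   0   0   0   -1 ]
ρ3 -> ρ3 + 6·ρ2
  [ 1  3  -6  -4  18 ]
  [ 0  1  -2  -1   6 ]
  [ 0  0   1   2  -3 ]
  [ 0  0   0   0  -1 ]
ρ4 -> -1·ρ4
  [ 1  3  -6  -4  18 ]
  [ 0  1  -2  -1   6 ]
  [ 0  0   1   2  -3 ]
  [ 0  0   0   0   1 ]
ρ3 -> ρ3 + 3·ρ4
  [ 1  3  -6  -4  18 ]
  [ 0  1  -2  -1   6 ]
  [ 0  0   1   2   0 ]
  [ 0  0   0   0   1 ]
ρ2 -> ρ2 − 6·ρ4
  [ 1  3  -6  -4  18 ]
  [ 0  1  -2  -1   0 ]
  [ 0  0   1   2   0 ]
  [ 0  0   0   0   1 ]
ρ1 -> ρ1 − 18·ρ4
  [ 1  3  -6  -4  0 ]
  [ 0  1  -2  -1  0 ]
  [ 0  0   1   2  0 ]
  [ 0  0   0   0  1 ]
ρ2 -> ρ2 + 2·ρ3
  [ 1  3  -6  -4  0 ]
  [ 0  1   0   3  0 ]
  [ 0  0   1   2  0 ]
  [ 0  0   0   0  1 ]
ρ1 -> ρ1 + 6·ρ3
  [ 1  3  0  8  0 ]
  [ 0  1  0  3  0 ]
  [ 0  0  1  2  0 ]
  [ 0  0  0  0  1 ]
ρ1 -> ρ1 − 3·ρ2
  [ 1  0  0  -1  0 ]
  [ 0  1  0   3  0 ]
  [ 0  0  1   2  0 ]
  [ 0  0  0   0  1 ]

3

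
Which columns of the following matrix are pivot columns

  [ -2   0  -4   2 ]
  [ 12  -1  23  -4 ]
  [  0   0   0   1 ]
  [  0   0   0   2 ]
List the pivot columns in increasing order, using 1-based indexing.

1, 2, 4

Multiply R1 by -1/2.
  [  1   0   2  -1 ]
  [ 12  -1  23  -4 ]
  [  0   0   0   1 ]
  [  0   0   0   2 ]
Subtract 12 times R1 from R2.
  [ 1   0   2  -1 ]
  [ 0  -1  -1   8 ]
  [ 0   0   0   1 ]
  [ 0   0   0   2 ]
Multiply R2 by -1.
  [ 1  0  2  -1 ]
  [ 0  1  1  -8 ]
  [ 0  0  0   1 ]
  [ 0  0  0   2 ]
Subtract 2 times R3 from R4.
  [ 1  0  2  -1 ]
  [ 0  1  1  -8 ]
  [ 0  0  0   1 ]
  [ 0  0  0   0 ]
Add 8 times R3 to R2.
  [ 1  0  2  -1 ]
  [ 0  1  1   0 ]
  [ 0  0  0   1 ]
  [ 0  0  0   0 ]
Add R3 to R1.
  [ 1  0  2  0 ]
  [ 0  1  1  0 ]
  [ 0  0  0  1 ]
  [ 0  0  0  0 ]
Pivot columns are the columns containing a leading 1.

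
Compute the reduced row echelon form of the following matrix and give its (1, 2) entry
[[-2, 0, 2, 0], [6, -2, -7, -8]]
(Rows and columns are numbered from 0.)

R1 := -1/2·R1
  [ 1   0  -1   0 ]
  [ 6  -2  -7  -8 ]
R2 := R2 − 6·R1
  [ 1   0  -1   0 ]
  [ 0  -2  -1  -8 ]
R2 := -1/2·R2
  [ 1  0   -1  0 ]
  [ 0  1  1/2  4 ]

1/2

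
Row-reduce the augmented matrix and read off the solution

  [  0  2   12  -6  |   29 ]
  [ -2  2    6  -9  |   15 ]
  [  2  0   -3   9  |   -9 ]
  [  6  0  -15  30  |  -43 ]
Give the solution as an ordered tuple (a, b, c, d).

(-3, -3/2, 3, 2/3)

r1 <-> r2
  [ -2  2    6  -9  |   15 ]
  [  0  2   12  -6  |   29 ]
  [  2  0   -3   9  |   -9 ]
  [  6  0  -15  30  |  -43 ]
r1 → -1/2·r1
  [ 1  -1   -3  9/2  |  -15/2 ]
  [ 0   2   12   -6  |     29 ]
  [ 2   0   -3    9  |     -9 ]
  [ 6   0  -15   30  |    -43 ]
r3 → r3 − 2·r1
  [ 1  -1   -3  9/2  |  -15/2 ]
  [ 0   2   12   -6  |     29 ]
  [ 0   2    3    0  |      6 ]
  [ 6   0  -15   30  |    -43 ]
r4 → r4 − 6·r1
  [ 1  -1  -3  9/2  |  -15/2 ]
  [ 0   2  12   -6  |     29 ]
  [ 0   2   3    0  |      6 ]
  [ 0   6   3    3  |      2 ]
r2 → 1/2·r2
  [ 1  -1  -3  9/2  |  -15/2 ]
  [ 0   1   6   -3  |   29/2 ]
  [ 0   2   3    0  |      6 ]
  [ 0   6   3    3  |      2 ]
r3 → r3 − 2·r2
  [ 1  -1  -3  9/2  |  -15/2 ]
  [ 0   1   6   -3  |   29/2 ]
  [ 0   0  -9    6  |    -23 ]
  [ 0   6   3    3  |      2 ]
r4 → r4 − 6·r2
  [ 1  -1   -3  9/2  |  -15/2 ]
  [ 0   1    6   -3  |   29/2 ]
  [ 0   0   -9    6  |    -23 ]
  [ 0   0  -33   21  |    -85 ]
r3 → -1/9·r3
  [ 1  -1   -3   9/2  |  -15/2 ]
  [ 0   1    6    -3  |   29/2 ]
  [ 0   0    1  -2/3  |   23/9 ]
  [ 0   0  -33    21  |    -85 ]
r4 → r4 + 33·r3
  [ 1  -1  -3   9/2  |  -15/2 ]
  [ 0   1   6    -3  |   29/2 ]
  [ 0   0   1  -2/3  |   23/9 ]
  [ 0   0   0    -1  |   -2/3 ]
r4 → -1·r4
  [ 1  -1  -3   9/2  |  -15/2 ]
  [ 0   1   6    -3  |   29/2 ]
  [ 0   0   1  -2/3  |   23/9 ]
  [ 0   0   0     1  |    2/3 ]
r3 → r3 + 2/3·r4
  [ 1  -1  -3  9/2  |  -15/2 ]
  [ 0   1   6   -3  |   29/2 ]
  [ 0   0   1    0  |      3 ]
  [ 0   0   0    1  |    2/3 ]
r2 → r2 + 3·r4
  [ 1  -1  -3  9/2  |  -15/2 ]
  [ 0   1   6    0  |   33/2 ]
  [ 0   0   1    0  |      3 ]
  [ 0   0   0    1  |    2/3 ]
r1 → r1 − 9/2·r4
  [ 1  -1  -3  0  |  -21/2 ]
  [ 0   1   6  0  |   33/2 ]
  [ 0   0   1  0  |      3 ]
  [ 0   0   0  1  |    2/3 ]
r2 → r2 − 6·r3
  [ 1  -1  -3  0  |  -21/2 ]
  [ 0   1   0  0  |   -3/2 ]
  [ 0   0   1  0  |      3 ]
  [ 0   0   0  1  |    2/3 ]
r1 → r1 + 3·r3
  [ 1  -1  0  0  |  -3/2 ]
  [ 0   1  0  0  |  -3/2 ]
  [ 0   0  1  0  |     3 ]
  [ 0   0  0  1  |   2/3 ]
r1 → r1 + r2
  [ 1  0  0  0  |    -3 ]
  [ 0  1  0  0  |  -3/2 ]
  [ 0  0  1  0  |     3 ]
  [ 0  0  0  1  |   2/3 ]
Reading off the last column: a = -3, b = -3/2, c = 3, d = 2/3.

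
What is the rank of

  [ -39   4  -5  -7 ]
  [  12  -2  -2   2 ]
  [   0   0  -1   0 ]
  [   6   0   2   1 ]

r1 → -1/39·r1
  [  1  -4/39  5/39  7/39 ]
  [ 12     -2    -2     2 ]
  [  0      0    -1     0 ]
  [  6      0     2     1 ]
r2 → r2 − 12·r1
  [ 1   -4/39    5/39   7/39 ]
  [ 0  -10/13  -46/13  -2/13 ]
  [ 0       0      -1      0 ]
  [ 6       0       2      1 ]
r4 → r4 − 6·r1
  [ 1   -4/39    5/39   7/39 ]
  [ 0  -10/13  -46/13  -2/13 ]
  [ 0       0      -1      0 ]
  [ 0    8/13   16/13  -1/13 ]
r2 → -13/10·r2
  [ 1  -4/39   5/39   7/39 ]
  [ 0      1   23/5    1/5 ]
  [ 0      0     -1      0 ]
  [ 0   8/13  16/13  -1/13 ]
r4 → r4 − 8/13·r2
  [ 1  -4/39  5/39  7/39 ]
  [ 0      1  23/5   1/5 ]
  [ 0      0    -1     0 ]
  [ 0      0  -8/5  -1/5 ]
r3 → -1·r3
  [ 1  -4/39  5/39  7/39 ]
  [ 0      1  23/5   1/5 ]
  [ 0      0     1     0 ]
  [ 0      0  -8/5  -1/5 ]
r4 → r4 + 8/5·r3
  [ 1  -4/39  5/39  7/39 ]
  [ 0      1  23/5   1/5 ]
  [ 0      0     1     0 ]
  [ 0      0     0  -1/5 ]
r4 → -5·r4
  [ 1  -4/39  5/39  7/39 ]
  [ 0      1  23/5   1/5 ]
  [ 0      0     1     0 ]
  [ 0      0     0     1 ]
r2 → r2 − 1/5·r4
  [ 1  -4/39  5/39  7/39 ]
  [ 0      1  23/5     0 ]
  [ 0      0     1     0 ]
  [ 0      0     0     1 ]
r1 → r1 − 7/39·r4
  [ 1  -4/39  5/39  0 ]
  [ 0      1  23/5  0 ]
  [ 0      0     1  0 ]
  [ 0      0     0  1 ]
r2 → r2 − 23/5·r3
  [ 1  -4/39  5/39  0 ]
  [ 0      1     0  0 ]
  [ 0      0     1  0 ]
  [ 0      0     0  1 ]
r1 → r1 − 5/39·r3
  [ 1  -4/39  0  0 ]
  [ 0      1  0  0 ]
  [ 0      0  1  0 ]
  [ 0      0  0  1 ]
r1 → r1 + 4/39·r2
  [ 1  0  0  0 ]
  [ 0  1  0  0 ]
  [ 0  0  1  0 ]
  [ 0  0  0  1 ]
The reduced form has 4 nonzero rows.

rank = 4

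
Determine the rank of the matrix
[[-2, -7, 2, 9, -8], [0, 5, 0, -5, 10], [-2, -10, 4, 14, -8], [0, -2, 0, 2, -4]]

rank = 3

r1 ← -1/2·r1
  [  1  7/2  -1  -9/2   4 ]
  [  0    5   0    -5  10 ]
  [ -2  -10   4    14  -8 ]
  [  0   -2   0     2  -4 ]
r3 ← r3 + 2·r1
  [ 1  7/2  -1  -9/2   4 ]
  [ 0    5   0    -5  10 ]
  [ 0   -3   2     5   0 ]
  [ 0   -2   0     2  -4 ]
r2 ← 1/5·r2
  [ 1  7/2  -1  -9/2   4 ]
  [ 0    1   0    -1   2 ]
  [ 0   -3   2     5   0 ]
  [ 0   -2   0     2  -4 ]
r3 ← r3 + 3·r2
  [ 1  7/2  -1  -9/2   4 ]
  [ 0    1   0    -1   2 ]
  [ 0    0   2     2   6 ]
  [ 0   -2   0     2  -4 ]
r4 ← r4 + 2·r2
  [ 1  7/2  -1  -9/2  4 ]
  [ 0    1   0    -1  2 ]
  [ 0    0   2     2  6 ]
  [ 0    0   0     0  0 ]
r3 ← 1/2·r3
  [ 1  7/2  -1  -9/2  4 ]
  [ 0    1   0    -1  2 ]
  [ 0    0   1     1  3 ]
  [ 0    0   0     0  0 ]
r1 ← r1 + r3
  [ 1  7/2  0  -7/2  7 ]
  [ 0    1  0    -1  2 ]
  [ 0    0  1     1  3 ]
  [ 0    0  0     0  0 ]
r1 ← r1 − 7/2·r2
  [ 1  0  0   0  0 ]
  [ 0  1  0  -1  2 ]
  [ 0  0  1   1  3 ]
  [ 0  0  0   0  0 ]
The reduced form has 3 nonzero rows.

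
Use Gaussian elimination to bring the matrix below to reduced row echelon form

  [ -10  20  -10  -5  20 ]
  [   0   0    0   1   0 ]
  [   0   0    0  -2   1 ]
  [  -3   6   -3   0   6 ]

r1 := -1/10·r1
  [  1  -2   1  1/2  -2 ]
  [  0   0   0    1   0 ]
  [  0   0   0   -2   1 ]
  [ -3   6  -3    0   6 ]
r4 := r4 + 3·r1
  [ 1  -2  1  1/2  -2 ]
  [ 0   0  0    1   0 ]
  [ 0   0  0   -2   1 ]
  [ 0   0  0  3/2   0 ]
r3 := r3 + 2·r2
  [ 1  -2  1  1/2  -2 ]
  [ 0   0  0    1   0 ]
  [ 0   0  0    0   1 ]
  [ 0   0  0  3/2   0 ]
r4 := r4 − 3/2·r2
  [ 1  -2  1  1/2  -2 ]
  [ 0   0  0    1   0 ]
  [ 0   0  0    0   1 ]
  [ 0   0  0    0   0 ]
r1 := r1 + 2·r3
  [ 1  -2  1  1/2  0 ]
  [ 0   0  0    1  0 ]
  [ 0   0  0    0  1 ]
  [ 0   0  0    0  0 ]
r1 := r1 − 1/2·r2
  [ 1  -2  1  0  0 ]
  [ 0   0  0  1  0 ]
  [ 0   0  0  0  1 ]
  [ 0   0  0  0  0 ]

[[1, -2, 1, 0, 0], [0, 0, 0, 1, 0], [0, 0, 0, 0, 1], [0, 0, 0, 0, 0]]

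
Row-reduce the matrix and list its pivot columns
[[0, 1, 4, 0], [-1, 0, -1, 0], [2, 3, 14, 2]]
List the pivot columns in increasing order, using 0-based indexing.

R1 <-> R2
  [ -1  0  -1  0 ]
  [  0  1   4  0 ]
  [  2  3  14  2 ]
R1 := -1·R1
  [ 1  0   1  0 ]
  [ 0  1   4  0 ]
  [ 2  3  14  2 ]
R3 := R3 − 2·R1
  [ 1  0   1  0 ]
  [ 0  1   4  0 ]
  [ 0  3  12  2 ]
R3 := R3 − 3·R2
  [ 1  0  1  0 ]
  [ 0  1  4  0 ]
  [ 0  0  0  2 ]
R3 := 1/2·R3
  [ 1  0  1  0 ]
  [ 0  1  4  0 ]
  [ 0  0  0  1 ]
Pivot columns are the columns containing a leading 1.

0, 1, 3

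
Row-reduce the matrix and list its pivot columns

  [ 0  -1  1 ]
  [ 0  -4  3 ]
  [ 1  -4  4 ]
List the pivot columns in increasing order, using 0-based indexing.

Swap R1 and R3.
  [ 1  -4  4 ]
  [ 0  -4  3 ]
  [ 0  -1  1 ]
Multiply R2 by -1/4.
  [ 1  -4     4 ]
  [ 0   1  -3/4 ]
  [ 0  -1     1 ]
Add R2 to R3.
  [ 1  -4     4 ]
  [ 0   1  -3/4 ]
  [ 0   0   1/4 ]
Multiply R3 by 4.
  [ 1  -4     4 ]
  [ 0   1  -3/4 ]
  [ 0   0     1 ]
Add 3/4 times R3 to R2.
  [ 1  -4  4 ]
  [ 0   1  0 ]
  [ 0   0  1 ]
Subtract 4 times R3 from R1.
  [ 1  -4  0 ]
  [ 0   1  0 ]
  [ 0   0  1 ]
Add 4 times R2 to R1.
  [ 1  0  0 ]
  [ 0  1  0 ]
  [ 0  0  1 ]
Pivot columns are the columns containing a leading 1.

0, 1, 2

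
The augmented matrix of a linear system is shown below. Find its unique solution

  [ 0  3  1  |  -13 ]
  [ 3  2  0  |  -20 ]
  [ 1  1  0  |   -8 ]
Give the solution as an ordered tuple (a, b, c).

(-4, -4, -1)

R1 <=> R2
  [ 3  2  0  |  -20 ]
  [ 0  3  1  |  -13 ]
  [ 1  1  0  |   -8 ]
R1 ← 1/3·R1
  [ 1  2/3  0  |  -20/3 ]
  [ 0    3  1  |    -13 ]
  [ 1    1  0  |     -8 ]
R3 ← R3 − R1
  [ 1  2/3  0  |  -20/3 ]
  [ 0    3  1  |    -13 ]
  [ 0  1/3  0  |   -4/3 ]
R2 ← 1/3·R2
  [ 1  2/3    0  |  -20/3 ]
  [ 0    1  1/3  |  -13/3 ]
  [ 0  1/3    0  |   -4/3 ]
R3 ← R3 − 1/3·R2
  [ 1  2/3     0  |  -20/3 ]
  [ 0    1   1/3  |  -13/3 ]
  [ 0    0  -1/9  |    1/9 ]
R3 ← -9·R3
  [ 1  2/3    0  |  -20/3 ]
  [ 0    1  1/3  |  -13/3 ]
  [ 0    0    1  |     -1 ]
R2 ← R2 − 1/3·R3
  [ 1  2/3  0  |  -20/3 ]
  [ 0    1  0  |     -4 ]
  [ 0    0  1  |     -1 ]
R1 ← R1 − 2/3·R2
  [ 1  0  0  |  -4 ]
  [ 0  1  0  |  -4 ]
  [ 0  0  1  |  -1 ]
Reading off the last column: a = -4, b = -4, c = -1.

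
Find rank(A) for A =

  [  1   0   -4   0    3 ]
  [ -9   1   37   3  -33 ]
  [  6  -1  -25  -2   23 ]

rank = 3

R2 -> R2 + 9·R1
  [ 1   0   -4   0   3 ]
  [ 0   1    1   3  -6 ]
  [ 6  -1  -25  -2  23 ]
R3 -> R3 − 6·R1
  [ 1   0  -4   0   3 ]
  [ 0   1   1   3  -6 ]
  [ 0  -1  -1  -2   5 ]
R3 -> R3 + R2
  [ 1  0  -4  0   3 ]
  [ 0  1   1  3  -6 ]
  [ 0  0   0  1  -1 ]
R2 -> R2 − 3·R3
  [ 1  0  -4  0   3 ]
  [ 0  1   1  0  -3 ]
  [ 0  0   0  1  -1 ]
The reduced form has 3 nonzero rows.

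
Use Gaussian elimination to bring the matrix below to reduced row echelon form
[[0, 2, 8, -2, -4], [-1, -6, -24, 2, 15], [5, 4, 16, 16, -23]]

ρ1 <=> ρ2
  [ -1  -6  -24   2   15 ]
  [  0   2    8  -2   -4 ]
  [  5   4   16  16  -23 ]
ρ1 -> -1·ρ1
  [ 1  6  24  -2  -15 ]
  [ 0  2   8  -2   -4 ]
  [ 5  4  16  16  -23 ]
ρ3 -> ρ3 − 5·ρ1
  [ 1    6    24  -2  -15 ]
  [ 0    2     8  -2   -4 ]
  [ 0  -26  -104  26   52 ]
ρ2 -> 1/2·ρ2
  [ 1    6    24  -2  -15 ]
  [ 0    1     4  -1   -2 ]
  [ 0  -26  -104  26   52 ]
ρ3 -> ρ3 + 26·ρ2
  [ 1  6  24  -2  -15 ]
  [ 0  1   4  -1   -2 ]
  [ 0  0   0   0    0 ]
ρ1 -> ρ1 − 6·ρ2
  [ 1  0  0   4  -3 ]
  [ 0  1  4  -1  -2 ]
  [ 0  0  0   0   0 ]

[[1, 0, 0, 4, -3], [0, 1, 4, -1, -2], [0, 0, 0, 0, 0]]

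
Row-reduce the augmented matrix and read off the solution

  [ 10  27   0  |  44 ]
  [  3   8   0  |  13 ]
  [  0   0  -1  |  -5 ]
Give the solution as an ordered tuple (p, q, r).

(-1, 2, 5)

R1 → 1/10·R1
R2 → R2 − 3·R1
R2 → -10·R2
R3 → -1·R3
R1 → R1 − 27/10·R2
Reading off the last column: p = -1, q = 2, r = 5.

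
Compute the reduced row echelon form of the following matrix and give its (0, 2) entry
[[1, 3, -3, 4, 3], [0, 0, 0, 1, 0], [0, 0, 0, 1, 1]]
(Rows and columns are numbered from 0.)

-3

R3 := R3 − R2
  [ 1  3  -3  4  3 ]
  [ 0  0   0  1  0 ]
  [ 0  0   0  0  1 ]
R1 := R1 − 3·R3
  [ 1  3  -3  4  0 ]
  [ 0  0   0  1  0 ]
  [ 0  0   0  0  1 ]
R1 := R1 − 4·R2
  [ 1  3  -3  0  0 ]
  [ 0  0   0  1  0 ]
  [ 0  0   0  0  1 ]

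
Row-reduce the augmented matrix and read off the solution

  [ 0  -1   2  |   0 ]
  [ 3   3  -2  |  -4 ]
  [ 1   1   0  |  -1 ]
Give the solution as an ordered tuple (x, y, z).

(-2, 1, 1/2)

R1 <-> R2
  [ 3   3  -2  |  -4 ]
  [ 0  -1   2  |   0 ]
  [ 1   1   0  |  -1 ]
R1 -> 1/3·R1
  [ 1   1  -2/3  |  -4/3 ]
  [ 0  -1     2  |     0 ]
  [ 1   1     0  |    -1 ]
R3 -> R3 − R1
  [ 1   1  -2/3  |  -4/3 ]
  [ 0  -1     2  |     0 ]
  [ 0   0   2/3  |   1/3 ]
R2 -> -1·R2
  [ 1  1  -2/3  |  -4/3 ]
  [ 0  1    -2  |     0 ]
  [ 0  0   2/3  |   1/3 ]
R3 -> 3/2·R3
  [ 1  1  -2/3  |  -4/3 ]
  [ 0  1    -2  |     0 ]
  [ 0  0     1  |   1/2 ]
R2 -> R2 + 2·R3
  [ 1  1  -2/3  |  -4/3 ]
  [ 0  1     0  |     1 ]
  [ 0  0     1  |   1/2 ]
R1 -> R1 + 2/3·R3
  [ 1  1  0  |   -1 ]
  [ 0  1  0  |    1 ]
  [ 0  0  1  |  1/2 ]
R1 -> R1 − R2
  [ 1  0  0  |   -2 ]
  [ 0  1  0  |    1 ]
  [ 0  0  1  |  1/2 ]
Reading off the last column: x = -2, y = 1, z = 1/2.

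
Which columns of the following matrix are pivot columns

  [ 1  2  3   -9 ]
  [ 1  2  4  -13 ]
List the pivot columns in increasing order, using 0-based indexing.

0, 2

R2 -> R2 − R1
R1 -> R1 − 3·R2
Pivot columns are the columns containing a leading 1.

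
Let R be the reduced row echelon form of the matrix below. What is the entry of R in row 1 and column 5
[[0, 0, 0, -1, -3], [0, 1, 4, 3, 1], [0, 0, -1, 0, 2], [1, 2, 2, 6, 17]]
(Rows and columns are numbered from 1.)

r1 <-> r4
  [ 1  2   2   6  17 ]
  [ 0  1   4   3   1 ]
  [ 0  0  -1   0   2 ]
  [ 0  0   0  -1  -3 ]
r3 := -1·r3
  [ 1  2  2   6  17 ]
  [ 0  1  4   3   1 ]
  [ 0  0  1   0  -2 ]
  [ 0  0  0  -1  -3 ]
r4 := -1·r4
  [ 1  2  2  6  17 ]
  [ 0  1  4  3   1 ]
  [ 0  0  1  0  -2 ]
  [ 0  0  0  1   3 ]
r2 := r2 − 3·r4
  [ 1  2  2  6  17 ]
  [ 0  1  4  0  -8 ]
  [ 0  0  1  0  -2 ]
  [ 0  0  0  1   3 ]
r1 := r1 − 6·r4
  [ 1  2  2  0  -1 ]
  [ 0  1  4  0  -8 ]
  [ 0  0  1  0  -2 ]
  [ 0  0  0  1   3 ]
r2 := r2 − 4·r3
  [ 1  2  2  0  -1 ]
  [ 0  1  0  0   0 ]
  [ 0  0  1  0  -2 ]
  [ 0  0  0  1   3 ]
r1 := r1 − 2·r3
  [ 1  2  0  0   3 ]
  [ 0  1  0  0   0 ]
  [ 0  0  1  0  -2 ]
  [ 0  0  0  1   3 ]
r1 := r1 − 2·r2
  [ 1  0  0  0   3 ]
  [ 0  1  0  0   0 ]
  [ 0  0  1  0  -2 ]
  [ 0  0  0  1   3 ]

3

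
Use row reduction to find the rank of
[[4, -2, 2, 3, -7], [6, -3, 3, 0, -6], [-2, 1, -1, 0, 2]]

ρ1 ← 1/4·ρ1
  [  1  -1/2  1/2  3/4  -7/4 ]
  [  6    -3    3    0    -6 ]
  [ -2     1   -1    0     2 ]
ρ2 ← ρ2 − 6·ρ1
  [  1  -1/2  1/2   3/4  -7/4 ]
  [  0     0    0  -9/2   9/2 ]
  [ -2     1   -1     0     2 ]
ρ3 ← ρ3 + 2·ρ1
  [ 1  -1/2  1/2   3/4  -7/4 ]
  [ 0     0    0  -9/2   9/2 ]
  [ 0     0    0   3/2  -3/2 ]
ρ2 ← -2/9·ρ2
  [ 1  -1/2  1/2  3/4  -7/4 ]
  [ 0     0    0    1    -1 ]
  [ 0     0    0  3/2  -3/2 ]
ρ3 ← ρ3 − 3/2·ρ2
  [ 1  -1/2  1/2  3/4  -7/4 ]
  [ 0     0    0    1    -1 ]
  [ 0     0    0    0     0 ]
ρ1 ← ρ1 − 3/4·ρ2
  [ 1  -1/2  1/2  0  -1 ]
  [ 0     0    0  1  -1 ]
  [ 0     0    0  0   0 ]
The reduced form has 2 nonzero rows.

rank = 2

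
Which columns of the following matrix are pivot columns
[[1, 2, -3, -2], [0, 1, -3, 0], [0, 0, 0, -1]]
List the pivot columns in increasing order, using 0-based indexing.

ρ3 -> -1·ρ3
  [ 1  2  -3  -2 ]
  [ 0  1  -3   0 ]
  [ 0  0   0   1 ]
ρ1 -> ρ1 + 2·ρ3
  [ 1  2  -3  0 ]
  [ 0  1  -3  0 ]
  [ 0  0   0  1 ]
ρ1 -> ρ1 − 2·ρ2
  [ 1  0   3  0 ]
  [ 0  1  -3  0 ]
  [ 0  0   0  1 ]
Pivot columns are the columns containing a leading 1.

0, 1, 3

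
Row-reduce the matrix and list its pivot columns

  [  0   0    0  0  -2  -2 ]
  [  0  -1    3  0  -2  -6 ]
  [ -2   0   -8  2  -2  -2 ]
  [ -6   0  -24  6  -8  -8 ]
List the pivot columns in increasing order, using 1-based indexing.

R1 <-> R3
R1 -> -1/2·R1
R4 -> R4 + 6·R1
R2 -> -1·R2
R3 -> -1/2·R3
R4 -> R4 + 2·R3
R2 -> R2 − 2·R3
R1 -> R1 − R3
Pivot columns are the columns containing a leading 1.

1, 2, 5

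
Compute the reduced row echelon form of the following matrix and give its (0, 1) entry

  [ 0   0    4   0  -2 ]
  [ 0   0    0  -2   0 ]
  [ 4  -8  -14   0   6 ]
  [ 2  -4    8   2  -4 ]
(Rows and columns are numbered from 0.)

-2

R1 ↔ R3
  [ 4  -8  -14   0   6 ]
  [ 0   0    0  -2   0 ]
  [ 0   0    4   0  -2 ]
  [ 2  -4    8   2  -4 ]
R1 ← 1/4·R1
  [ 1  -2  -7/2   0  3/2 ]
  [ 0   0     0  -2    0 ]
  [ 0   0     4   0   -2 ]
  [ 2  -4     8   2   -4 ]
R4 ← R4 − 2·R1
  [ 1  -2  -7/2   0  3/2 ]
  [ 0   0     0  -2    0 ]
  [ 0   0     4   0   -2 ]
  [ 0   0    15   2   -7 ]
R2 ↔ R3
  [ 1  -2  -7/2   0  3/2 ]
  [ 0   0     4   0   -2 ]
  [ 0   0     0  -2    0 ]
  [ 0   0    15   2   -7 ]
R2 ← 1/4·R2
  [ 1  -2  -7/2   0   3/2 ]
  [ 0   0     1   0  -1/2 ]
  [ 0   0     0  -2     0 ]
  [ 0   0    15   2    -7 ]
R4 ← R4 − 15·R2
  [ 1  -2  -7/2   0   3/2 ]
  [ 0   0     1   0  -1/2 ]
  [ 0   0     0  -2     0 ]
  [ 0   0     0   2   1/2 ]
R3 ← -1/2·R3
  [ 1  -2  -7/2  0   3/2 ]
  [ 0   0     1  0  -1/2 ]
  [ 0   0     0  1     0 ]
  [ 0   0     0  2   1/2 ]
R4 ← R4 − 2·R3
  [ 1  -2  -7/2  0   3/2 ]
  [ 0   0     1  0  -1/2 ]
  [ 0   0     0  1     0 ]
  [ 0   0     0  0   1/2 ]
R4 ← 2·R4
  [ 1  -2  -7/2  0   3/2 ]
  [ 0   0     1  0  -1/2 ]
  [ 0   0     0  1     0 ]
  [ 0   0     0  0     1 ]
R2 ← R2 + 1/2·R4
  [ 1  -2  -7/2  0  3/2 ]
  [ 0   0     1  0    0 ]
  [ 0   0     0  1    0 ]
  [ 0   0     0  0    1 ]
R1 ← R1 − 3/2·R4
  [ 1  -2  -7/2  0  0 ]
  [ 0   0     1  0  0 ]
  [ 0   0     0  1  0 ]
  [ 0   0     0  0  1 ]
R1 ← R1 + 7/2·R2
  [ 1  -2  0  0  0 ]
  [ 0   0  1  0  0 ]
  [ 0   0  0  1  0 ]
  [ 0   0  0  0  1 ]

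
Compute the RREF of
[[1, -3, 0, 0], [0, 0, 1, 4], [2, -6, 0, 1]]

[[1, -3, 0, 0], [0, 0, 1, 0], [0, 0, 0, 1]]

Subtract 2 times r1 from r3.
  [ 1  -3  0  0 ]
  [ 0   0  1  4 ]
  [ 0   0  0  1 ]
Subtract 4 times r3 from r2.
  [ 1  -3  0  0 ]
  [ 0   0  1  0 ]
  [ 0   0  0  1 ]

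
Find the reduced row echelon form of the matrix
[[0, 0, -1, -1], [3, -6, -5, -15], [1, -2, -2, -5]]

r1 <-> r2
  [ 3  -6  -5  -15 ]
  [ 0   0  -1   -1 ]
  [ 1  -2  -2   -5 ]
r1 := 1/3·r1
  [ 1  -2  -5/3  -5 ]
  [ 0   0    -1  -1 ]
  [ 1  -2    -2  -5 ]
r3 := r3 − r1
  [ 1  -2  -5/3  -5 ]
  [ 0   0    -1  -1 ]
  [ 0   0  -1/3   0 ]
r2 := -1·r2
  [ 1  -2  -5/3  -5 ]
  [ 0   0     1   1 ]
  [ 0   0  -1/3   0 ]
r3 := r3 + 1/3·r2
  [ 1  -2  -5/3   -5 ]
  [ 0   0     1    1 ]
  [ 0   0     0  1/3 ]
r3 := 3·r3
  [ 1  -2  -5/3  -5 ]
  [ 0   0     1   1 ]
  [ 0   0     0   1 ]
r2 := r2 − r3
  [ 1  -2  -5/3  -5 ]
  [ 0   0     1   0 ]
  [ 0   0     0   1 ]
r1 := r1 + 5·r3
  [ 1  -2  -5/3  0 ]
  [ 0   0     1  0 ]
  [ 0   0     0  1 ]
r1 := r1 + 5/3·r2
  [ 1  -2  0  0 ]
  [ 0   0  1  0 ]
  [ 0   0  0  1 ]

[[1, -2, 0, 0], [0, 0, 1, 0], [0, 0, 0, 1]]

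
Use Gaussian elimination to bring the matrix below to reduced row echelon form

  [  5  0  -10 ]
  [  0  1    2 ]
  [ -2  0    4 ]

ρ1 → 1/5·ρ1
  [  1  0  -2 ]
  [  0  1   2 ]
  [ -2  0   4 ]
ρ3 → ρ3 + 2·ρ1
  [ 1  0  -2 ]
  [ 0  1   2 ]
  [ 0  0   0 ]

[[1, 0, -2], [0, 1, 2], [0, 0, 0]]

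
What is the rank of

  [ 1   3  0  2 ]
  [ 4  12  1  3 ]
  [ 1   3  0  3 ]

r2 := r2 − 4·r1
  [ 1  3  0   2 ]
  [ 0  0  1  -5 ]
  [ 1  3  0   3 ]
r3 := r3 − r1
  [ 1  3  0   2 ]
  [ 0  0  1  -5 ]
  [ 0  0  0   1 ]
r2 := r2 + 5·r3
  [ 1  3  0  2 ]
  [ 0  0  1  0 ]
  [ 0  0  0  1 ]
r1 := r1 − 2·r3
  [ 1  3  0  0 ]
  [ 0  0  1  0 ]
  [ 0  0  0  1 ]
The reduced form has 3 nonzero rows.

rank = 3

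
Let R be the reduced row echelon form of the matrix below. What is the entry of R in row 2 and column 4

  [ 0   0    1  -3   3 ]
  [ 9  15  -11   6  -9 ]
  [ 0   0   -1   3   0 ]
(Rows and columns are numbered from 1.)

-3

r1 <-> r2
  [ 9  15  -11   6  -9 ]
  [ 0   0    1  -3   3 ]
  [ 0   0   -1   3   0 ]
r1 ← 1/9·r1
  [ 1  5/3  -11/9  2/3  -1 ]
  [ 0    0      1   -3   3 ]
  [ 0    0     -1    3   0 ]
r3 ← r3 + r2
  [ 1  5/3  -11/9  2/3  -1 ]
  [ 0    0      1   -3   3 ]
  [ 0    0      0    0   3 ]
r3 ← 1/3·r3
  [ 1  5/3  -11/9  2/3  -1 ]
  [ 0    0      1   -3   3 ]
  [ 0    0      0    0   1 ]
r2 ← r2 − 3·r3
  [ 1  5/3  -11/9  2/3  -1 ]
  [ 0    0      1   -3   0 ]
  [ 0    0      0    0   1 ]
r1 ← r1 + r3
  [ 1  5/3  -11/9  2/3  0 ]
  [ 0    0      1   -3  0 ]
  [ 0    0      0    0  1 ]
r1 ← r1 + 11/9·r2
  [ 1  5/3  0  -3  0 ]
  [ 0    0  1  -3  0 ]
  [ 0    0  0   0  1 ]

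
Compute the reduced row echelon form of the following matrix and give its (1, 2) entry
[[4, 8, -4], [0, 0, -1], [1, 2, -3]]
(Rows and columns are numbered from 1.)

2

r1 -> 1/4·r1
r3 -> r3 − r1
r2 -> -1·r2
r3 -> r3 + 2·r2
r1 -> r1 + r2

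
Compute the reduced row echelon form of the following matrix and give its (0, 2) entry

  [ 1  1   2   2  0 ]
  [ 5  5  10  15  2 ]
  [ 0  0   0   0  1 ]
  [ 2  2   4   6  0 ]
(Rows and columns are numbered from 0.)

2

Subtract 5 times R1 from R2.
Subtract 2 times R1 from R4.
Multiply R2 by 1/5.
Subtract 2 times R2 from R4.
Add 4/5 times R3 to R4.
Subtract 2/5 times R3 from R2.
Subtract 2 times R2 from R1.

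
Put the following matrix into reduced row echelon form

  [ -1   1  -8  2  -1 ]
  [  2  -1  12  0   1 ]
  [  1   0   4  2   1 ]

[[1, 0, 4, 2, 0], [0, 1, -4, 4, 0], [0, 0, 0, 0, 1]]

R1 := -1·R1
  [ 1  -1   8  -2  1 ]
  [ 2  -1  12   0  1 ]
  [ 1   0   4   2  1 ]
R2 := R2 − 2·R1
  [ 1  -1   8  -2   1 ]
  [ 0   1  -4   4  -1 ]
  [ 1   0   4   2   1 ]
R3 := R3 − R1
  [ 1  -1   8  -2   1 ]
  [ 0   1  -4   4  -1 ]
  [ 0   1  -4   4   0 ]
R3 := R3 − R2
  [ 1  -1   8  -2   1 ]
  [ 0   1  -4   4  -1 ]
  [ 0   0   0   0   1 ]
R2 := R2 + R3
  [ 1  -1   8  -2  1 ]
  [ 0   1  -4   4  0 ]
  [ 0   0   0   0  1 ]
R1 := R1 − R3
  [ 1  -1   8  -2  0 ]
  [ 0   1  -4   4  0 ]
  [ 0   0   0   0  1 ]
R1 := R1 + R2
  [ 1  0   4  2  0 ]
  [ 0  1  -4  4  0 ]
  [ 0  0   0  0  1 ]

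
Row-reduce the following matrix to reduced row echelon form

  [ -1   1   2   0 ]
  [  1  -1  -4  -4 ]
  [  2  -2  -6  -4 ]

R1 → -1·R1
  [ 1  -1  -2   0 ]
  [ 1  -1  -4  -4 ]
  [ 2  -2  -6  -4 ]
R2 → R2 − R1
  [ 1  -1  -2   0 ]
  [ 0   0  -2  -4 ]
  [ 2  -2  -6  -4 ]
R3 → R3 − 2·R1
  [ 1  -1  -2   0 ]
  [ 0   0  -2  -4 ]
  [ 0   0  -2  -4 ]
R2 → -1/2·R2
  [ 1  -1  -2   0 ]
  [ 0   0   1   2 ]
  [ 0   0  -2  -4 ]
R3 → R3 + 2·R2
  [ 1  -1  -2  0 ]
  [ 0   0   1  2 ]
  [ 0   0   0  0 ]
R1 → R1 + 2·R2
  [ 1  -1  0  4 ]
  [ 0   0  1  2 ]
  [ 0   0  0  0 ]

[[1, -1, 0, 4], [0, 0, 1, 2], [0, 0, 0, 0]]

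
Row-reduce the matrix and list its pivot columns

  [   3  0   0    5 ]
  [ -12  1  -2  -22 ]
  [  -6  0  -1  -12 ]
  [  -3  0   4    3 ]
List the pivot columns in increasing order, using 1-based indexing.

r1 → 1/3·r1
  [   1  0   0  5/3 ]
  [ -12  1  -2  -22 ]
  [  -6  0  -1  -12 ]
  [  -3  0   4    3 ]
r2 → r2 + 12·r1
  [  1  0   0  5/3 ]
  [  0  1  -2   -2 ]
  [ -6  0  -1  -12 ]
  [ -3  0   4    3 ]
r3 → r3 + 6·r1
  [  1  0   0  5/3 ]
  [  0  1  -2   -2 ]
  [  0  0  -1   -2 ]
  [ -3  0   4    3 ]
r4 → r4 + 3·r1
  [ 1  0   0  5/3 ]
  [ 0  1  -2   -2 ]
  [ 0  0  -1   -2 ]
  [ 0  0   4    8 ]
r3 → -1·r3
  [ 1  0   0  5/3 ]
  [ 0  1  -2   -2 ]
  [ 0  0   1    2 ]
  [ 0  0   4    8 ]
r4 → r4 − 4·r3
  [ 1  0   0  5/3 ]
  [ 0  1  -2   -2 ]
  [ 0  0   1    2 ]
  [ 0  0   0    0 ]
r2 → r2 + 2·r3
  [ 1  0  0  5/3 ]
  [ 0  1  0    2 ]
  [ 0  0  1    2 ]
  [ 0  0  0    0 ]
Pivot columns are the columns containing a leading 1.

1, 2, 3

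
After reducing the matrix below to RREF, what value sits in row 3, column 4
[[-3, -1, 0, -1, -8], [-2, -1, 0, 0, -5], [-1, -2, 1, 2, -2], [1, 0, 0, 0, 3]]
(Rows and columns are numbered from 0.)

0

r1 := -1/3·r1
r2 := r2 + 2·r1
r3 := r3 + r1
r4 := r4 − r1
r2 := -3·r2
r3 := r3 + 5/3·r2
r4 := r4 + 1/3·r2
r4 := -1·r4
r3 := r3 + r4
r2 := r2 + 2·r4
r1 := r1 − 1/3·r4
r1 := r1 − 1/3·r2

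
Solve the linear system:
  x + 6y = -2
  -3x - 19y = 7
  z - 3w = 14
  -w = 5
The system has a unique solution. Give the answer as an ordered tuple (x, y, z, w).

Form the augmented matrix and row-reduce:
  [  1    6  0   0  |  -2 ]
  [ -3  -19  0   0  |   7 ]
  [  0    0  1  -3  |  14 ]
  [  0    0  0  -1  |   5 ]
R2 → R2 + 3·R1
  [ 1   6  0   0  |  -2 ]
  [ 0  -1  0   0  |   1 ]
  [ 0   0  1  -3  |  14 ]
  [ 0   0  0  -1  |   5 ]
R2 → -1·R2
  [ 1  6  0   0  |  -2 ]
  [ 0  1  0   0  |  -1 ]
  [ 0  0  1  -3  |  14 ]
  [ 0  0  0  -1  |   5 ]
R4 → -1·R4
  [ 1  6  0   0  |  -2 ]
  [ 0  1  0   0  |  -1 ]
  [ 0  0  1  -3  |  14 ]
  [ 0  0  0   1  |  -5 ]
R3 → R3 + 3·R4
  [ 1  6  0  0  |  -2 ]
  [ 0  1  0  0  |  -1 ]
  [ 0  0  1  0  |  -1 ]
  [ 0  0  0  1  |  -5 ]
R1 → R1 − 6·R2
  [ 1  0  0  0  |   4 ]
  [ 0  1  0  0  |  -1 ]
  [ 0  0  1  0  |  -1 ]
  [ 0  0  0  1  |  -5 ]
Reading off the last column: x = 4, y = -1, z = -1, w = -5.

(4, -1, -1, -5)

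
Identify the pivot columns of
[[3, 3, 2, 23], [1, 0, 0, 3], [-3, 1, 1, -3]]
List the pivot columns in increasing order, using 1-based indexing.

1, 2, 3

r1 ← 1/3·r1
  [  1  1  2/3  23/3 ]
  [  1  0    0     3 ]
  [ -3  1    1    -3 ]
r2 ← r2 − r1
  [  1   1   2/3   23/3 ]
  [  0  -1  -2/3  -14/3 ]
  [ -3   1     1     -3 ]
r3 ← r3 + 3·r1
  [ 1   1   2/3   23/3 ]
  [ 0  -1  -2/3  -14/3 ]
  [ 0   4     3     20 ]
r2 ← -1·r2
  [ 1  1  2/3  23/3 ]
  [ 0  1  2/3  14/3 ]
  [ 0  4    3    20 ]
r3 ← r3 − 4·r2
  [ 1  1  2/3  23/3 ]
  [ 0  1  2/3  14/3 ]
  [ 0  0  1/3   4/3 ]
r3 ← 3·r3
  [ 1  1  2/3  23/3 ]
  [ 0  1  2/3  14/3 ]
  [ 0  0    1     4 ]
r2 ← r2 − 2/3·r3
  [ 1  1  2/3  23/3 ]
  [ 0  1    0     2 ]
  [ 0  0    1     4 ]
r1 ← r1 − 2/3·r3
  [ 1  1  0  5 ]
  [ 0  1  0  2 ]
  [ 0  0  1  4 ]
r1 ← r1 − r2
  [ 1  0  0  3 ]
  [ 0  1  0  2 ]
  [ 0  0  1  4 ]
Pivot columns are the columns containing a leading 1.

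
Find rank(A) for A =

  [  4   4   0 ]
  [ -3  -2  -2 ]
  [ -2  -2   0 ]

r1 → 1/4·r1
  [  1   1   0 ]
  [ -3  -2  -2 ]
  [ -2  -2   0 ]
r2 → r2 + 3·r1
  [  1   1   0 ]
  [  0   1  -2 ]
  [ -2  -2   0 ]
r3 → r3 + 2·r1
  [ 1  1   0 ]
  [ 0  1  -2 ]
  [ 0  0   0 ]
r1 → r1 − r2
  [ 1  0   2 ]
  [ 0  1  -2 ]
  [ 0  0   0 ]
The reduced form has 2 nonzero rows.

rank = 2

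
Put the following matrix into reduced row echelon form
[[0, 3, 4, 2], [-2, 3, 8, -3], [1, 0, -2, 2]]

[[1, 0, -2, 0], [0, 1, 4/3, 0], [0, 0, 0, 1]]

r1 ↔ r2
r1 -> -1/2·r1
r3 -> r3 − r1
r2 -> 1/3·r2
r3 -> r3 − 3/2·r2
r3 -> -2·r3
r2 -> r2 − 2/3·r3
r1 -> r1 − 3/2·r3
r1 -> r1 + 3/2·r2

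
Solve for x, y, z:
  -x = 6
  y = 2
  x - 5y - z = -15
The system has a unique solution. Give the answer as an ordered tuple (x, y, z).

(-6, 2, -1)

Form the augmented matrix and row-reduce:
  [ -1   0   0  |    6 ]
  [  0   1   0  |    2 ]
  [  1  -5  -1  |  -15 ]
Multiply R1 by -1.
  [ 1   0   0  |   -6 ]
  [ 0   1   0  |    2 ]
  [ 1  -5  -1  |  -15 ]
Subtract R1 from R3.
  [ 1   0   0  |  -6 ]
  [ 0   1   0  |   2 ]
  [ 0  -5  -1  |  -9 ]
Add 5 times R2 to R3.
  [ 1  0   0  |  -6 ]
  [ 0  1   0  |   2 ]
  [ 0  0  -1  |   1 ]
Multiply R3 by -1.
  [ 1  0  0  |  -6 ]
  [ 0  1  0  |   2 ]
  [ 0  0  1  |  -1 ]
Reading off the last column: x = -6, y = 2, z = -1.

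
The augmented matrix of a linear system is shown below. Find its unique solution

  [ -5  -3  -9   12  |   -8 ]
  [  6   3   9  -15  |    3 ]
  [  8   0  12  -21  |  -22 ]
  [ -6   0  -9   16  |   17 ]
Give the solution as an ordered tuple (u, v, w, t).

R1 -> -1/5·R1
  [  1  3/5  9/5  -12/5  |  8/5 ]
  [  6    3    9    -15  |    3 ]
  [  8    0   12    -21  |  -22 ]
  [ -6    0   -9     16  |   17 ]
R2 -> R2 − 6·R1
  [  1   3/5   9/5  -12/5  |    8/5 ]
  [  0  -3/5  -9/5   -3/5  |  -33/5 ]
  [  8     0    12    -21  |    -22 ]
  [ -6     0    -9     16  |     17 ]
R3 -> R3 − 8·R1
  [  1    3/5    9/5  -12/5  |     8/5 ]
  [  0   -3/5   -9/5   -3/5  |   -33/5 ]
  [  0  -24/5  -12/5   -9/5  |  -174/5 ]
  [ -6      0     -9     16  |      17 ]
R4 -> R4 + 6·R1
  [ 1    3/5    9/5  -12/5  |     8/5 ]
  [ 0   -3/5   -9/5   -3/5  |   -33/5 ]
  [ 0  -24/5  -12/5   -9/5  |  -174/5 ]
  [ 0   18/5    9/5    8/5  |   133/5 ]
R2 -> -5/3·R2
  [ 1    3/5    9/5  -12/5  |     8/5 ]
  [ 0      1      3      1  |      11 ]
  [ 0  -24/5  -12/5   -9/5  |  -174/5 ]
  [ 0   18/5    9/5    8/5  |   133/5 ]
R3 -> R3 + 24/5·R2
  [ 1   3/5  9/5  -12/5  |    8/5 ]
  [ 0     1    3      1  |     11 ]
  [ 0     0   12      3  |     18 ]
  [ 0  18/5  9/5    8/5  |  133/5 ]
R4 -> R4 − 18/5·R2
  [ 1  3/5  9/5  -12/5  |  8/5 ]
  [ 0    1    3      1  |   11 ]
  [ 0    0   12      3  |   18 ]
  [ 0    0   -9     -2  |  -13 ]
R3 -> 1/12·R3
  [ 1  3/5  9/5  -12/5  |  8/5 ]
  [ 0    1    3      1  |   11 ]
  [ 0    0    1    1/4  |  3/2 ]
  [ 0    0   -9     -2  |  -13 ]
R4 -> R4 + 9·R3
  [ 1  3/5  9/5  -12/5  |  8/5 ]
  [ 0    1    3      1  |   11 ]
  [ 0    0    1    1/4  |  3/2 ]
  [ 0    0    0    1/4  |  1/2 ]
R4 -> 4·R4
  [ 1  3/5  9/5  -12/5  |  8/5 ]
  [ 0    1    3      1  |   11 ]
  [ 0    0    1    1/4  |  3/2 ]
  [ 0    0    0      1  |    2 ]
R3 -> R3 − 1/4·R4
  [ 1  3/5  9/5  -12/5  |  8/5 ]
  [ 0    1    3      1  |   11 ]
  [ 0    0    1      0  |    1 ]
  [ 0    0    0      1  |    2 ]
R2 -> R2 − R4
  [ 1  3/5  9/5  -12/5  |  8/5 ]
  [ 0    1    3      0  |    9 ]
  [ 0    0    1      0  |    1 ]
  [ 0    0    0      1  |    2 ]
R1 -> R1 + 12/5·R4
  [ 1  3/5  9/5  0  |  32/5 ]
  [ 0    1    3  0  |     9 ]
  [ 0    0    1  0  |     1 ]
  [ 0    0    0  1  |     2 ]
R2 -> R2 − 3·R3
  [ 1  3/5  9/5  0  |  32/5 ]
  [ 0    1    0  0  |     6 ]
  [ 0    0    1  0  |     1 ]
  [ 0    0    0  1  |     2 ]
R1 -> R1 − 9/5·R3
  [ 1  3/5  0  0  |  23/5 ]
  [ 0    1  0  0  |     6 ]
  [ 0    0  1  0  |     1 ]
  [ 0    0  0  1  |     2 ]
R1 -> R1 − 3/5·R2
  [ 1  0  0  0  |  1 ]
  [ 0  1  0  0  |  6 ]
  [ 0  0  1  0  |  1 ]
  [ 0  0  0  1  |  2 ]
Reading off the last column: u = 1, v = 6, w = 1, t = 2.

(1, 6, 1, 2)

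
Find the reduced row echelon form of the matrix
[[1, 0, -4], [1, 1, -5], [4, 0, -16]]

[[1, 0, -4], [0, 1, -1], [0, 0, 0]]

r2 ← r2 − r1
r3 ← r3 − 4·r1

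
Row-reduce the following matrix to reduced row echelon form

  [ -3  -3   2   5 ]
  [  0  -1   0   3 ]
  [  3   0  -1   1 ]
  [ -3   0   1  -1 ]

Multiply R1 by -1/3.
  [  1   1  -2/3  -5/3 ]
  [  0  -1     0     3 ]
  [  3   0    -1     1 ]
  [ -3   0     1    -1 ]
Subtract 3 times R1 from R3.
  [  1   1  -2/3  -5/3 ]
  [  0  -1     0     3 ]
  [  0  -3     1     6 ]
  [ -3   0     1    -1 ]
Add 3 times R1 to R4.
  [ 1   1  -2/3  -5/3 ]
  [ 0  -1     0     3 ]
  [ 0  -3     1     6 ]
  [ 0   3    -1    -6 ]
Multiply R2 by -1.
  [ 1   1  -2/3  -5/3 ]
  [ 0   1     0    -3 ]
  [ 0  -3     1     6 ]
  [ 0   3    -1    -6 ]
Add 3 times R2 to R3.
  [ 1  1  -2/3  -5/3 ]
  [ 0  1     0    -3 ]
  [ 0  0     1    -3 ]
  [ 0  3    -1    -6 ]
Subtract 3 times R2 from R4.
  [ 1  1  -2/3  -5/3 ]
  [ 0  1     0    -3 ]
  [ 0  0     1    -3 ]
  [ 0  0    -1     3 ]
Add R3 to R4.
  [ 1  1  -2/3  -5/3 ]
  [ 0  1     0    -3 ]
  [ 0  0     1    -3 ]
  [ 0  0     0     0 ]
Add 2/3 times R3 to R1.
  [ 1  1  0  -11/3 ]
  [ 0  1  0     -3 ]
  [ 0  0  1     -3 ]
  [ 0  0  0      0 ]
Subtract R2 from R1.
  [ 1  0  0  -2/3 ]
  [ 0  1  0    -3 ]
  [ 0  0  1    -3 ]
  [ 0  0  0     0 ]

[[1, 0, 0, -2/3], [0, 1, 0, -3], [0, 0, 1, -3], [0, 0, 0, 0]]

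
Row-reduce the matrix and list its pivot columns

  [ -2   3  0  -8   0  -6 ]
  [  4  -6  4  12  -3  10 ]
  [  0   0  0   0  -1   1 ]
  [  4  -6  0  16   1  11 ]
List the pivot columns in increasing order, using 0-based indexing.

0, 2, 4

R1 → -1/2·R1
  [ 1  -3/2  0   4   0   3 ]
  [ 4    -6  4  12  -3  10 ]
  [ 0     0  0   0  -1   1 ]
  [ 4    -6  0  16   1  11 ]
R2 → R2 − 4·R1
  [ 1  -3/2  0   4   0   3 ]
  [ 0     0  4  -4  -3  -2 ]
  [ 0     0  0   0  -1   1 ]
  [ 4    -6  0  16   1  11 ]
R4 → R4 − 4·R1
  [ 1  -3/2  0   4   0   3 ]
  [ 0     0  4  -4  -3  -2 ]
  [ 0     0  0   0  -1   1 ]
  [ 0     0  0   0   1  -1 ]
R2 → 1/4·R2
  [ 1  -3/2  0   4     0     3 ]
  [ 0     0  1  -1  -3/4  -1/2 ]
  [ 0     0  0   0    -1     1 ]
  [ 0     0  0   0     1    -1 ]
R3 → -1·R3
  [ 1  -3/2  0   4     0     3 ]
  [ 0     0  1  -1  -3/4  -1/2 ]
  [ 0     0  0   0     1    -1 ]
  [ 0     0  0   0     1    -1 ]
R4 → R4 − R3
  [ 1  -3/2  0   4     0     3 ]
  [ 0     0  1  -1  -3/4  -1/2 ]
  [ 0     0  0   0     1    -1 ]
  [ 0     0  0   0     0     0 ]
R2 → R2 + 3/4·R3
  [ 1  -3/2  0   4  0     3 ]
  [ 0     0  1  -1  0  -5/4 ]
  [ 0     0  0   0  1    -1 ]
  [ 0     0  0   0  0     0 ]
Pivot columns are the columns containing a leading 1.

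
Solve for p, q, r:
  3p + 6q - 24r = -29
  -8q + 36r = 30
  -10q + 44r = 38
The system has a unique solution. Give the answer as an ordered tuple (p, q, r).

Form the augmented matrix and row-reduce:
  [ 3    6  -24  |  -29 ]
  [ 0   -8   36  |   30 ]
  [ 0  -10   44  |   38 ]
ρ1 ← 1/3·ρ1
ρ2 ← -1/8·ρ2
ρ3 ← ρ3 + 10·ρ2
ρ3 ← -1·ρ3
ρ2 ← ρ2 + 9/2·ρ3
ρ1 ← ρ1 + 8·ρ3
ρ1 ← ρ1 − 2·ρ2
Reading off the last column: p = -5/3, q = -6, r = -1/2.

(-5/3, -6, -1/2)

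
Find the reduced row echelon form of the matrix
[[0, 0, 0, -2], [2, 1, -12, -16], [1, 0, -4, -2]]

ρ1 <=> ρ2
  [ 2  1  -12  -16 ]
  [ 0  0    0   -2 ]
  [ 1  0   -4   -2 ]
ρ1 := 1/2·ρ1
  [ 1  1/2  -6  -8 ]
  [ 0    0   0  -2 ]
  [ 1    0  -4  -2 ]
ρ3 := ρ3 − ρ1
  [ 1   1/2  -6  -8 ]
  [ 0     0   0  -2 ]
  [ 0  -1/2   2   6 ]
ρ2 <=> ρ3
  [ 1   1/2  -6  -8 ]
  [ 0  -1/2   2   6 ]
  [ 0     0   0  -2 ]
ρ2 := -2·ρ2
  [ 1  1/2  -6   -8 ]
  [ 0    1  -4  -12 ]
  [ 0    0   0   -2 ]
ρ3 := -1/2·ρ3
  [ 1  1/2  -6   -8 ]
  [ 0    1  -4  -12 ]
  [ 0    0   0    1 ]
ρ2 := ρ2 + 12·ρ3
  [ 1  1/2  -6  -8 ]
  [ 0    1  -4   0 ]
  [ 0    0   0   1 ]
ρ1 := ρ1 + 8·ρ3
  [ 1  1/2  -6  0 ]
  [ 0    1  -4  0 ]
  [ 0    0   0  1 ]
ρ1 := ρ1 − 1/2·ρ2
  [ 1  0  -4  0 ]
  [ 0  1  -4  0 ]
  [ 0  0   0  1 ]

[[1, 0, -4, 0], [0, 1, -4, 0], [0, 0, 0, 1]]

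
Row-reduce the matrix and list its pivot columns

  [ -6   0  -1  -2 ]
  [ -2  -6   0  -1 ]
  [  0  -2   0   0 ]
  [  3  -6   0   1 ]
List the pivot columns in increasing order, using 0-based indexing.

0, 1, 2, 3

R1 → -1/6·R1
  [  1   0  1/6  1/3 ]
  [ -2  -6    0   -1 ]
  [  0  -2    0    0 ]
  [  3  -6    0    1 ]
R2 → R2 + 2·R1
  [ 1   0  1/6   1/3 ]
  [ 0  -6  1/3  -1/3 ]
  [ 0  -2    0     0 ]
  [ 3  -6    0     1 ]
R4 → R4 − 3·R1
  [ 1   0   1/6   1/3 ]
  [ 0  -6   1/3  -1/3 ]
  [ 0  -2     0     0 ]
  [ 0  -6  -1/2     0 ]
R2 → -1/6·R2
  [ 1   0    1/6   1/3 ]
  [ 0   1  -1/18  1/18 ]
  [ 0  -2      0     0 ]
  [ 0  -6   -1/2     0 ]
R3 → R3 + 2·R2
  [ 1   0    1/6   1/3 ]
  [ 0   1  -1/18  1/18 ]
  [ 0   0   -1/9   1/9 ]
  [ 0  -6   -1/2     0 ]
R4 → R4 + 6·R2
  [ 1  0    1/6   1/3 ]
  [ 0  1  -1/18  1/18 ]
  [ 0  0   -1/9   1/9 ]
  [ 0  0   -5/6   1/3 ]
R3 → -9·R3
  [ 1  0    1/6   1/3 ]
  [ 0  1  -1/18  1/18 ]
  [ 0  0      1    -1 ]
  [ 0  0   -5/6   1/3 ]
R4 → R4 + 5/6·R3
  [ 1  0    1/6   1/3 ]
  [ 0  1  -1/18  1/18 ]
  [ 0  0      1    -1 ]
  [ 0  0      0  -1/2 ]
R4 → -2·R4
  [ 1  0    1/6   1/3 ]
  [ 0  1  -1/18  1/18 ]
  [ 0  0      1    -1 ]
  [ 0  0      0     1 ]
R3 → R3 + R4
  [ 1  0    1/6   1/3 ]
  [ 0  1  -1/18  1/18 ]
  [ 0  0      1     0 ]
  [ 0  0      0     1 ]
R2 → R2 − 1/18·R4
  [ 1  0    1/6  1/3 ]
  [ 0  1  -1/18    0 ]
  [ 0  0      1    0 ]
  [ 0  0      0    1 ]
R1 → R1 − 1/3·R4
  [ 1  0    1/6  0 ]
  [ 0  1  -1/18  0 ]
  [ 0  0      1  0 ]
  [ 0  0      0  1 ]
R2 → R2 + 1/18·R3
  [ 1  0  1/6  0 ]
  [ 0  1    0  0 ]
  [ 0  0    1  0 ]
  [ 0  0    0  1 ]
R1 → R1 − 1/6·R3
  [ 1  0  0  0 ]
  [ 0  1  0  0 ]
  [ 0  0  1  0 ]
  [ 0  0  0  1 ]
Pivot columns are the columns containing a leading 1.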